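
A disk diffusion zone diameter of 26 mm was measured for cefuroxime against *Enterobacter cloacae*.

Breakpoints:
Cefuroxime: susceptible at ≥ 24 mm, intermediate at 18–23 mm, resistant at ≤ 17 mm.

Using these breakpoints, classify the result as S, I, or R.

Susceptible

Cefuroxime (26 mm) ≥ 24 mm — S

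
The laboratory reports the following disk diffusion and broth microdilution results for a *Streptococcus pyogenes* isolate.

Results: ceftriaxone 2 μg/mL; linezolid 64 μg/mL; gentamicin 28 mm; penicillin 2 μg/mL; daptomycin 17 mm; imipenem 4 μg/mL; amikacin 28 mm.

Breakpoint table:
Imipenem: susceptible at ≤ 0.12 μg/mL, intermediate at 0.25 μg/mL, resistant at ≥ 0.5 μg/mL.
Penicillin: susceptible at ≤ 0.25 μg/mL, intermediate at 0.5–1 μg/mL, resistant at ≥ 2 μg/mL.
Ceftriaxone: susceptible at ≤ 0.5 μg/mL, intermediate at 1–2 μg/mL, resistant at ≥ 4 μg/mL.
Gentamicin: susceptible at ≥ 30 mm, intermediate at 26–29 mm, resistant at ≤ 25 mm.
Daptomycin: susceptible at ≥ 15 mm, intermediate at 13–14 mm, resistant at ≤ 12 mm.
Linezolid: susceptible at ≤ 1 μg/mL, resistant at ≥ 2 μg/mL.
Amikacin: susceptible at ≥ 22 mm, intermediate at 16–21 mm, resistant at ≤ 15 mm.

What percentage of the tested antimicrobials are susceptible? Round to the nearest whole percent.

Ceftriaxone (2 μg/mL) in 1–2 μg/mL ⇒ Intermediate
Linezolid (64 μg/mL) ≥ 2 μg/mL ⇒ R
Gentamicin (28 mm) in 26–29 mm ⇒ intermediate
Penicillin 2 μg/mL: ≥ 2 μg/mL → resistant
Daptomycin 17 mm: ≥ 15 mm → Susceptible
Imipenem: 4 μg/mL is ≥ 0.5 μg/mL ⇒ resistant
Amikacin 28 mm: ≥ 22 mm ⇒ susceptible
Susceptible: 2/7

29%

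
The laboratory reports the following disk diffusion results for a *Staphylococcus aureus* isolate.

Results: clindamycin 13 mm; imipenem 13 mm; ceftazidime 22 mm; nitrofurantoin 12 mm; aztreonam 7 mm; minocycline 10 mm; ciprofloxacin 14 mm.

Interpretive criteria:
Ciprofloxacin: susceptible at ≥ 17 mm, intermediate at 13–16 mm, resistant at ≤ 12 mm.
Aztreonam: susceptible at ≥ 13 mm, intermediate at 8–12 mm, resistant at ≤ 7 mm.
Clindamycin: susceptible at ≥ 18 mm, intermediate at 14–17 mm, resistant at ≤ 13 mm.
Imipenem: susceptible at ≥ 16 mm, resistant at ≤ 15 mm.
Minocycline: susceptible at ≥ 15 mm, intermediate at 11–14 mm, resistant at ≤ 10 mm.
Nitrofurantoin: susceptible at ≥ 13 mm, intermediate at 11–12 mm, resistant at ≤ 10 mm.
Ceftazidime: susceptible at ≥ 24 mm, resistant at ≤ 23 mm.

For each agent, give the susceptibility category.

R, R, R, I, R, R, I

Clindamycin 13 mm: ≤ 13 mm → resistant
Imipenem: 13 mm is ≤ 15 mm → resistant
Ceftazidime 22 mm: ≤ 23 mm ⇒ resistant
Nitrofurantoin 12 mm: in 11–12 mm → Intermediate
Aztreonam 7 mm: ≤ 7 mm — resistant
Minocycline (10 mm) ≤ 10 mm → R
Ciprofloxacin 14 mm: in 13–16 mm → Intermediate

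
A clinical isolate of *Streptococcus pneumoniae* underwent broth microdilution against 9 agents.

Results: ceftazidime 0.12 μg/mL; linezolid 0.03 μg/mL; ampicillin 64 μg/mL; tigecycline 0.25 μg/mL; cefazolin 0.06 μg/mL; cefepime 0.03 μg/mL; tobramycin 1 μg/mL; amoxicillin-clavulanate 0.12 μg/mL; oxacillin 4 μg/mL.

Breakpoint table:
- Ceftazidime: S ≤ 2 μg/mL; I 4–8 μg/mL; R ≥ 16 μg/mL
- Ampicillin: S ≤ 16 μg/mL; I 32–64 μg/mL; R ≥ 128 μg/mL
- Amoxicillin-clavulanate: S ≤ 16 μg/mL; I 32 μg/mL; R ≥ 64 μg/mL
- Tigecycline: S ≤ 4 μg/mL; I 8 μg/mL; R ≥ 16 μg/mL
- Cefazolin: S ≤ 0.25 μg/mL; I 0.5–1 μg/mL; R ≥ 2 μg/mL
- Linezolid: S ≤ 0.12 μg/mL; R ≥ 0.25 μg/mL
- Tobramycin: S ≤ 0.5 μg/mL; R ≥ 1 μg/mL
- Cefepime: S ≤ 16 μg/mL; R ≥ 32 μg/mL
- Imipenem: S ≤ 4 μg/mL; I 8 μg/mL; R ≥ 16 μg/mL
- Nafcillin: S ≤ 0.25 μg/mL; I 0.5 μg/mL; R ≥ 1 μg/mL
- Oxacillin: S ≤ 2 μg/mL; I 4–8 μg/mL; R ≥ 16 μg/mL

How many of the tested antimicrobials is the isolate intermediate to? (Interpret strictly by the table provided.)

2

Ceftazidime: 0.12 μg/mL is ≤ 2 μg/mL — Susceptible
Linezolid (0.03 μg/mL) ≤ 0.12 μg/mL — susceptible
Ampicillin: 64 μg/mL is in 32–64 μg/mL → I
Tigecycline: 0.25 μg/mL is ≤ 4 μg/mL → S
Cefazolin: 0.06 μg/mL is ≤ 0.25 μg/mL → Susceptible
Cefepime 0.03 μg/mL: ≤ 16 μg/mL ⇒ S
Tobramycin 1 μg/mL: ≥ 1 μg/mL — R
Amoxicillin-clavulanate 0.12 μg/mL: ≤ 16 μg/mL → susceptible
Oxacillin: 4 μg/mL is in 4–8 μg/mL — I
Intermediate: 2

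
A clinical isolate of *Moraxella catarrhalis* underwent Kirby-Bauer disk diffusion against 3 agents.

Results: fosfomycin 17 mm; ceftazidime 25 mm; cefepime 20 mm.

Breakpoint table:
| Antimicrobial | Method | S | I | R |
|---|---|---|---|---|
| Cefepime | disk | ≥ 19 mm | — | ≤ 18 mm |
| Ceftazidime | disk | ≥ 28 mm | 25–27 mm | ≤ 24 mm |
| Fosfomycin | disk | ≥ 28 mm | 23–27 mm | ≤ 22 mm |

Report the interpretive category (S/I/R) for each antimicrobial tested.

R, I, S

Fosfomycin 17 mm: ≤ 22 mm ⇒ resistant
Ceftazidime (25 mm) in 25–27 mm ⇒ Intermediate
Cefepime: 20 mm is ≥ 19 mm → S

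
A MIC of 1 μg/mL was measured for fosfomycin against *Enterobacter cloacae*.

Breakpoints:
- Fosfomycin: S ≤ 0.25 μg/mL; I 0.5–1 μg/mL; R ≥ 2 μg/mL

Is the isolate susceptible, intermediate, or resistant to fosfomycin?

Fosfomycin 1 μg/mL: in 0.5–1 μg/mL → I

I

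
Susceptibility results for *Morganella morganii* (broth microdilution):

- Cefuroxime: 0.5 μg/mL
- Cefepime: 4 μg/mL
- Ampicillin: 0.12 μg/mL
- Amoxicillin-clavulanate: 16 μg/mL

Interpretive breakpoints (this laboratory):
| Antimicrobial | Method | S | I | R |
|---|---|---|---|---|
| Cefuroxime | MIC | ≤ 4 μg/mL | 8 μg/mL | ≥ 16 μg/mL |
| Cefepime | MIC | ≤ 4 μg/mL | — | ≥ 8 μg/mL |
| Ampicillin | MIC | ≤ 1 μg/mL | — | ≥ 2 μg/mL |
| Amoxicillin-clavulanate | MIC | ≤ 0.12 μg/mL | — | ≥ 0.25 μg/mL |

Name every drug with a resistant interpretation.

amoxicillin-clavulanate

Cefuroxime: 0.5 μg/mL is ≤ 4 μg/mL ⇒ susceptible
Cefepime (4 μg/mL) ≤ 4 μg/mL — susceptible
Ampicillin (0.12 μg/mL) ≤ 1 μg/mL → S
Amoxicillin-clavulanate 16 μg/mL: ≥ 0.25 μg/mL ⇒ Resistant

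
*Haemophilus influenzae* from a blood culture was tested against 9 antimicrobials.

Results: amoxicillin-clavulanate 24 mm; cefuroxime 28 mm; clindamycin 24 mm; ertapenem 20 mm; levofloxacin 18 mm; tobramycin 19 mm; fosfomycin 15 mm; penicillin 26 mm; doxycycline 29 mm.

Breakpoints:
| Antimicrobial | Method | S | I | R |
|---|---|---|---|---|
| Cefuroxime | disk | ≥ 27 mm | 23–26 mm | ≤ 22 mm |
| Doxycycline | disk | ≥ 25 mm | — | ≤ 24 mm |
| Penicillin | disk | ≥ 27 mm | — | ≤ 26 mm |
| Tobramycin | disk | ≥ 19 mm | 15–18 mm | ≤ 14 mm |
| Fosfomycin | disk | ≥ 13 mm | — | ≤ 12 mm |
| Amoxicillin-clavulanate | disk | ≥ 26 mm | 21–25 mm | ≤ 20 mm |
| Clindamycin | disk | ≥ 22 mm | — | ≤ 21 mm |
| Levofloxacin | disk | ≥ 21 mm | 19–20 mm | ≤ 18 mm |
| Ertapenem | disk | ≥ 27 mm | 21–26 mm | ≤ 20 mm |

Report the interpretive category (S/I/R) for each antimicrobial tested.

I, S, S, R, R, S, S, R, S

Amoxicillin-clavulanate 24 mm: in 21–25 mm ⇒ Intermediate
Cefuroxime: 28 mm is ≥ 27 mm ⇒ Susceptible
Clindamycin: 24 mm is ≥ 22 mm → Susceptible
Ertapenem 20 mm: ≤ 20 mm — Resistant
Levofloxacin 18 mm: ≤ 18 mm — R
Tobramycin 19 mm: ≥ 19 mm — S
Fosfomycin: 15 mm is ≥ 13 mm → Susceptible
Penicillin (26 mm) ≤ 26 mm ⇒ resistant
Doxycycline: 29 mm is ≥ 25 mm → S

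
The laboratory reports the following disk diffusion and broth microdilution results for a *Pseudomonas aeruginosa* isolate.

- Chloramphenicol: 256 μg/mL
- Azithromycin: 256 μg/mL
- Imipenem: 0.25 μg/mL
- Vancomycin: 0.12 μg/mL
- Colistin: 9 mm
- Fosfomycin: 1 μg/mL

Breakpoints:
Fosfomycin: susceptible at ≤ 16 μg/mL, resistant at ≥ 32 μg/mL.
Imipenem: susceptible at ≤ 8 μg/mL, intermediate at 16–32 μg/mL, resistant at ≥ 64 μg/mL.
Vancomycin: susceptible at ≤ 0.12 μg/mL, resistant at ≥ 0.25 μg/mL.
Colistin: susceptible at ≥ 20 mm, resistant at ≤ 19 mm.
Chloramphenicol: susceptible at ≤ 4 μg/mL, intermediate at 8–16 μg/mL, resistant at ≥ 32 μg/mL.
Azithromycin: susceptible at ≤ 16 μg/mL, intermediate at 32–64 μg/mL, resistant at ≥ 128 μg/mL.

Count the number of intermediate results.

Chloramphenicol (256 μg/mL) ≥ 32 μg/mL → Resistant
Azithromycin (256 μg/mL) ≥ 128 μg/mL → resistant
Imipenem 0.25 μg/mL: ≤ 8 μg/mL ⇒ S
Vancomycin (0.12 μg/mL) ≤ 0.12 μg/mL → susceptible
Colistin 9 mm: ≤ 19 mm ⇒ resistant
Fosfomycin: 1 μg/mL is ≤ 16 μg/mL → Susceptible
Intermediate: 0

0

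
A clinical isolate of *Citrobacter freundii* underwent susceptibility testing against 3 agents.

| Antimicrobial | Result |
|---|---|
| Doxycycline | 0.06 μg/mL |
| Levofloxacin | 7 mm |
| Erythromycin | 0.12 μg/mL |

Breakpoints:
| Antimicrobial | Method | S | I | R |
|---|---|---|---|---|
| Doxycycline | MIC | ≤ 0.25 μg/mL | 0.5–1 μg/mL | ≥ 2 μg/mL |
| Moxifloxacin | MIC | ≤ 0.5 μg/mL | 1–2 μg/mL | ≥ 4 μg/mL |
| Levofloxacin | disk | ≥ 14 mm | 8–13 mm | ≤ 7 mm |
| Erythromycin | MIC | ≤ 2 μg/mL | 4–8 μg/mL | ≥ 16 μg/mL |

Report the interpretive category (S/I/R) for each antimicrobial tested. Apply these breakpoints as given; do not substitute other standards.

S, R, S

Doxycycline 0.06 μg/mL: ≤ 0.25 μg/mL — S
Levofloxacin 7 mm: ≤ 7 mm ⇒ resistant
Erythromycin (0.12 μg/mL) ≤ 2 μg/mL — S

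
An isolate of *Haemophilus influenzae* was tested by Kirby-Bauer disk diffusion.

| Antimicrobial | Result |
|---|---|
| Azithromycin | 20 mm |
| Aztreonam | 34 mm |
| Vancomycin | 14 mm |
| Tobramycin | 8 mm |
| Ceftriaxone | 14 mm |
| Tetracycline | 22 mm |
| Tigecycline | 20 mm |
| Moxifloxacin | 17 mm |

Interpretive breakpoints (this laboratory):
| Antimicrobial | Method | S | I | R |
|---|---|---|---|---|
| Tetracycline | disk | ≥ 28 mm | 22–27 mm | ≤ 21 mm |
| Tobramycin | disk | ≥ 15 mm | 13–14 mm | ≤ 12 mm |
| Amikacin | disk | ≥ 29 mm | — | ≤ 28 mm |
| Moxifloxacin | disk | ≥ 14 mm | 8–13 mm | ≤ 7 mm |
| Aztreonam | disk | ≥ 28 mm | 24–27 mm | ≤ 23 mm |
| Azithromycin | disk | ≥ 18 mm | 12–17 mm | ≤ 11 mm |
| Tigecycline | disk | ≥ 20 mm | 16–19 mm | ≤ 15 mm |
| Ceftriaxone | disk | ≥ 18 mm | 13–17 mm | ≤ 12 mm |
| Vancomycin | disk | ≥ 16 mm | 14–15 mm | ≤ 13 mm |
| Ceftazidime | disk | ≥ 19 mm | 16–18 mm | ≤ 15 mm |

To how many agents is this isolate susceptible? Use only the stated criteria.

4

Azithromycin (20 mm) ≥ 18 mm → susceptible
Aztreonam: 34 mm is ≥ 28 mm → susceptible
Vancomycin: 14 mm is in 14–15 mm — intermediate
Tobramycin 8 mm: ≤ 12 mm ⇒ Resistant
Ceftriaxone 14 mm: in 13–17 mm → intermediate
Tetracycline: 22 mm is in 22–27 mm → Intermediate
Tigecycline 20 mm: ≥ 20 mm ⇒ S
Moxifloxacin 17 mm: ≥ 14 mm — Susceptible
Susceptible: 4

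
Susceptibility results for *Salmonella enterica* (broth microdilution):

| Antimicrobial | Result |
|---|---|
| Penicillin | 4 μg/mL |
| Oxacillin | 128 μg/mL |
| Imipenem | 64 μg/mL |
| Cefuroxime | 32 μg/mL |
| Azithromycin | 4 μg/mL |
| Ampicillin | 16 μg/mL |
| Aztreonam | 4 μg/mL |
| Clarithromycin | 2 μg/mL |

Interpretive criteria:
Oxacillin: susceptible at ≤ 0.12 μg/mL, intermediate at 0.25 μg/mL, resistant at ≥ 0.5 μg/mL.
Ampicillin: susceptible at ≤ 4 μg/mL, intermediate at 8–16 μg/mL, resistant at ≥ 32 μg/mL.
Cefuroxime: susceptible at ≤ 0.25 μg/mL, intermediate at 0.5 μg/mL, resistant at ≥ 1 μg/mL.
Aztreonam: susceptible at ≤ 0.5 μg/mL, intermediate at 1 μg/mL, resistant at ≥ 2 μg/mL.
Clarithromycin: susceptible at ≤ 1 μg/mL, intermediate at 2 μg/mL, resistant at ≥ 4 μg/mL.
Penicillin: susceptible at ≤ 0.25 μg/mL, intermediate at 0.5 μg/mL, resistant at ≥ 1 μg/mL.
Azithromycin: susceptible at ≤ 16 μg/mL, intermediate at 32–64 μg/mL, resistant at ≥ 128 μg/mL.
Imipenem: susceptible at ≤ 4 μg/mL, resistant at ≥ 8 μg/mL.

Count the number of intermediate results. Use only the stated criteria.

2

Penicillin: 4 μg/mL is ≥ 1 μg/mL — R
Oxacillin: 128 μg/mL is ≥ 0.5 μg/mL — Resistant
Imipenem 64 μg/mL: ≥ 8 μg/mL → resistant
Cefuroxime (32 μg/mL) ≥ 1 μg/mL ⇒ Resistant
Azithromycin: 4 μg/mL is ≤ 16 μg/mL — S
Ampicillin: 16 μg/mL is in 8–16 μg/mL — I
Aztreonam (4 μg/mL) ≥ 2 μg/mL — Resistant
Clarithromycin 2 μg/mL: = 2 μg/mL — Intermediate
Intermediate: 2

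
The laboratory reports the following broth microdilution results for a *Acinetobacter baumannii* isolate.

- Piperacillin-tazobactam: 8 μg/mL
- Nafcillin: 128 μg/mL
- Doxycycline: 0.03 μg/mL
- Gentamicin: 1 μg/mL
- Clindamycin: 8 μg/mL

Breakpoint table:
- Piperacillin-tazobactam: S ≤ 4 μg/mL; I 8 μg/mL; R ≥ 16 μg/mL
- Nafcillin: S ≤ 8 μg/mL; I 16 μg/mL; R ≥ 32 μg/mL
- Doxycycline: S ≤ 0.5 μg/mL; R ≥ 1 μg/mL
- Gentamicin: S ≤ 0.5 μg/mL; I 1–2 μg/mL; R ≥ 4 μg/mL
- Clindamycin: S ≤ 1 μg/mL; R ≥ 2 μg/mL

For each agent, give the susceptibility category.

I, R, S, I, R

Piperacillin-tazobactam 8 μg/mL: = 8 μg/mL → Intermediate
Nafcillin (128 μg/mL) ≥ 32 μg/mL — Resistant
Doxycycline: 0.03 μg/mL is ≤ 0.5 μg/mL ⇒ S
Gentamicin 1 μg/mL: in 1–2 μg/mL ⇒ intermediate
Clindamycin: 8 μg/mL is ≥ 2 μg/mL ⇒ Resistant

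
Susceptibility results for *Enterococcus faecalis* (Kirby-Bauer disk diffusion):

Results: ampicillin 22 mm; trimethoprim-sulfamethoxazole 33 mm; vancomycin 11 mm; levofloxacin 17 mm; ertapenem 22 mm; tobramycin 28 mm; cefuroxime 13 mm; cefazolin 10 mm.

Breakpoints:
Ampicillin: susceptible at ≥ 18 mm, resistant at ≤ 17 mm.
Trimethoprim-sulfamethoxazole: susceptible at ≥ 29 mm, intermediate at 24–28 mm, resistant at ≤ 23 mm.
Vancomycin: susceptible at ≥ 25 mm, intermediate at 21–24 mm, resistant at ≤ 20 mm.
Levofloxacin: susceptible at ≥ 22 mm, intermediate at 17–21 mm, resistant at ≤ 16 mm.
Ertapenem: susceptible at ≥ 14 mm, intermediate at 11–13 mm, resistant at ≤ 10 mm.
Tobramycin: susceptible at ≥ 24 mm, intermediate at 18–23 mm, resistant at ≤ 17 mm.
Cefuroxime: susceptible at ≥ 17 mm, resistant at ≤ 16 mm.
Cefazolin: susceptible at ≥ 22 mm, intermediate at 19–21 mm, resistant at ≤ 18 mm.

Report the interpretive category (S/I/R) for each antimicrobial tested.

Ampicillin 22 mm: ≥ 18 mm — susceptible
Trimethoprim-sulfamethoxazole: 33 mm is ≥ 29 mm — S
Vancomycin (11 mm) ≤ 20 mm ⇒ Resistant
Levofloxacin (17 mm) in 17–21 mm — Intermediate
Ertapenem: 22 mm is ≥ 14 mm ⇒ susceptible
Tobramycin (28 mm) ≥ 24 mm ⇒ susceptible
Cefuroxime: 13 mm is ≤ 16 mm ⇒ Resistant
Cefazolin 10 mm: ≤ 18 mm — Resistant

S, S, R, I, S, S, R, R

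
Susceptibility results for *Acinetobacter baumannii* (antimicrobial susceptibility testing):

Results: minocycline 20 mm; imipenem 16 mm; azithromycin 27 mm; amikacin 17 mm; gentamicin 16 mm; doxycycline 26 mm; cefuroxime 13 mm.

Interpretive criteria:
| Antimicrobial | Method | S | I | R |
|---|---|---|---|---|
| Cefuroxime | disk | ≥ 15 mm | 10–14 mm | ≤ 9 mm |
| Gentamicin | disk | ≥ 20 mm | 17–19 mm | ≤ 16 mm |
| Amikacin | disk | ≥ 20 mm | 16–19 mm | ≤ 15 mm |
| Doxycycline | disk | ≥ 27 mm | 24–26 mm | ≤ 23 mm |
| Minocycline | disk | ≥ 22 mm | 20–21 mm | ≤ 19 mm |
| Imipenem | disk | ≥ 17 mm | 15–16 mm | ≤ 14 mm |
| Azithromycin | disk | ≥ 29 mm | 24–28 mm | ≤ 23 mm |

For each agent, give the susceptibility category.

Minocycline: 20 mm is in 20–21 mm — Intermediate
Imipenem: 16 mm is in 15–16 mm — I
Azithromycin 27 mm: in 24–28 mm — I
Amikacin 17 mm: in 16–19 mm — I
Gentamicin 16 mm: ≤ 16 mm → R
Doxycycline: 26 mm is in 24–26 mm — Intermediate
Cefuroxime (13 mm) in 10–14 mm — I

I, I, I, I, R, I, I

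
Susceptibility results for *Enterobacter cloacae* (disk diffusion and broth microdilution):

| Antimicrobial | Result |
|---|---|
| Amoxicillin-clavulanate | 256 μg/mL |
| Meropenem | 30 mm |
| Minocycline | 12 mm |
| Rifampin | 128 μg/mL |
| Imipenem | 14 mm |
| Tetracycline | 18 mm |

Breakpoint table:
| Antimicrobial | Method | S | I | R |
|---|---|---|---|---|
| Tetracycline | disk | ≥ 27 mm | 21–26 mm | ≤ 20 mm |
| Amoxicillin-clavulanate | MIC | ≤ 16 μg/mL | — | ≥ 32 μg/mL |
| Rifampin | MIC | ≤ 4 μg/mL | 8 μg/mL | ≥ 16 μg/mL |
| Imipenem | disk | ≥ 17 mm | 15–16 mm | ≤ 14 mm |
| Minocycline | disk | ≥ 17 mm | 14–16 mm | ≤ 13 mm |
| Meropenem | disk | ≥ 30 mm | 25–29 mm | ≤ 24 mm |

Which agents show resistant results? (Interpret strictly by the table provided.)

Amoxicillin-clavulanate 256 μg/mL: ≥ 32 μg/mL ⇒ R
Meropenem (30 mm) ≥ 30 mm — susceptible
Minocycline: 12 mm is ≤ 13 mm → Resistant
Rifampin: 128 μg/mL is ≥ 16 μg/mL → resistant
Imipenem 14 mm: ≤ 14 mm — R
Tetracycline (18 mm) ≤ 20 mm → R

amoxicillin-clavulanate, minocycline, rifampin, imipenem, tetracycline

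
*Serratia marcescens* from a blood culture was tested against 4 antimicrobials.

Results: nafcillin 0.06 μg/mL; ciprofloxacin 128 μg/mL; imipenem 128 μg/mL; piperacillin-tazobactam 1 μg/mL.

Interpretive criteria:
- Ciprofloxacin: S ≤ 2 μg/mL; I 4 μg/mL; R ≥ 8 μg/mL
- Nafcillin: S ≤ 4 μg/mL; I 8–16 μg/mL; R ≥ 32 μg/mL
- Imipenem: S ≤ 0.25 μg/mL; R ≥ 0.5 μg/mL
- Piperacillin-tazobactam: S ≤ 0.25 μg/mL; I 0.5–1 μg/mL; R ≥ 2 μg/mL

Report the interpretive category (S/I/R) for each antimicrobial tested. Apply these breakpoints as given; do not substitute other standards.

S, R, R, I

Nafcillin 0.06 μg/mL: ≤ 4 μg/mL — Susceptible
Ciprofloxacin: 128 μg/mL is ≥ 8 μg/mL → resistant
Imipenem 128 μg/mL: ≥ 0.5 μg/mL ⇒ Resistant
Piperacillin-tazobactam (1 μg/mL) in 0.5–1 μg/mL ⇒ Intermediate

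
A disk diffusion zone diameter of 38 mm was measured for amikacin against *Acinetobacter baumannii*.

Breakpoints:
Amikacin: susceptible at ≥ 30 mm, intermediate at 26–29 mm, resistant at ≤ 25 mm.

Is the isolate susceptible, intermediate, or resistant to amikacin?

Amikacin (38 mm) ≥ 30 mm ⇒ Susceptible

S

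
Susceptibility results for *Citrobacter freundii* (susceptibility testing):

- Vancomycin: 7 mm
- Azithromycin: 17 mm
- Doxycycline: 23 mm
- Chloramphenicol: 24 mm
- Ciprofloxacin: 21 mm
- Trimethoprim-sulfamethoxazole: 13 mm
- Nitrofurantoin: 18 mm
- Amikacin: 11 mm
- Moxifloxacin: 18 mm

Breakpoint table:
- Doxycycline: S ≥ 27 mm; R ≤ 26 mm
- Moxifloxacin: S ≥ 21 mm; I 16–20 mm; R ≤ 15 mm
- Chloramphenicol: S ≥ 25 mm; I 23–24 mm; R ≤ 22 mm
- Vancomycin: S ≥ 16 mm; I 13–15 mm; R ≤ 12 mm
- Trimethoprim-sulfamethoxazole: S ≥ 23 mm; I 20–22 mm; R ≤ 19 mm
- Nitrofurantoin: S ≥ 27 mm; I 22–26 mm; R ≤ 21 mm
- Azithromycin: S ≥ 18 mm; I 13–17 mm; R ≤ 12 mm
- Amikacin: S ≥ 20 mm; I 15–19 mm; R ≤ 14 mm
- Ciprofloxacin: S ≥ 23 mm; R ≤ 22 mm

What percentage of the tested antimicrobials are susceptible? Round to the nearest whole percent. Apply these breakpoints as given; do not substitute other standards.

0%

Vancomycin: 7 mm is ≤ 12 mm → R
Azithromycin 17 mm: in 13–17 mm ⇒ I
Doxycycline 23 mm: ≤ 26 mm ⇒ Resistant
Chloramphenicol: 24 mm is in 23–24 mm → intermediate
Ciprofloxacin: 21 mm is ≤ 22 mm ⇒ R
Trimethoprim-sulfamethoxazole: 13 mm is ≤ 19 mm ⇒ R
Nitrofurantoin 18 mm: ≤ 21 mm — R
Amikacin: 11 mm is ≤ 14 mm ⇒ Resistant
Moxifloxacin: 18 mm is in 16–20 mm → I
Susceptible: 0/9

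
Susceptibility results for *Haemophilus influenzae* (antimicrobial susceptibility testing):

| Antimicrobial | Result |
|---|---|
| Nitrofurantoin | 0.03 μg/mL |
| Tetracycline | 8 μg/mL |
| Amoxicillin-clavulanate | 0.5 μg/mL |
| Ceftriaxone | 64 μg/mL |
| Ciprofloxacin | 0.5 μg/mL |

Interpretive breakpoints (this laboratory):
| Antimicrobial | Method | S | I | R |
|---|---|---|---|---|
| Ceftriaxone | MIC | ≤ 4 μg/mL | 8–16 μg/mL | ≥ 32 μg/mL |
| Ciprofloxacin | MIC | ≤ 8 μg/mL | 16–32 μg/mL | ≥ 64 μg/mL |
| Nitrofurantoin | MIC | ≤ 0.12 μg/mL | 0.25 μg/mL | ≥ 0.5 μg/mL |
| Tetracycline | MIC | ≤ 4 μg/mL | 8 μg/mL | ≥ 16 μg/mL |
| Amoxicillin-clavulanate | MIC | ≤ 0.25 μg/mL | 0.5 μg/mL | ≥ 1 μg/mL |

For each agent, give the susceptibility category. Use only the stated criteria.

Nitrofurantoin: 0.03 μg/mL is ≤ 0.12 μg/mL → S
Tetracycline 8 μg/mL: = 8 μg/mL → intermediate
Amoxicillin-clavulanate: 0.5 μg/mL is = 0.5 μg/mL ⇒ Intermediate
Ceftriaxone 64 μg/mL: ≥ 32 μg/mL — Resistant
Ciprofloxacin 0.5 μg/mL: ≤ 8 μg/mL — susceptible

S, I, I, R, S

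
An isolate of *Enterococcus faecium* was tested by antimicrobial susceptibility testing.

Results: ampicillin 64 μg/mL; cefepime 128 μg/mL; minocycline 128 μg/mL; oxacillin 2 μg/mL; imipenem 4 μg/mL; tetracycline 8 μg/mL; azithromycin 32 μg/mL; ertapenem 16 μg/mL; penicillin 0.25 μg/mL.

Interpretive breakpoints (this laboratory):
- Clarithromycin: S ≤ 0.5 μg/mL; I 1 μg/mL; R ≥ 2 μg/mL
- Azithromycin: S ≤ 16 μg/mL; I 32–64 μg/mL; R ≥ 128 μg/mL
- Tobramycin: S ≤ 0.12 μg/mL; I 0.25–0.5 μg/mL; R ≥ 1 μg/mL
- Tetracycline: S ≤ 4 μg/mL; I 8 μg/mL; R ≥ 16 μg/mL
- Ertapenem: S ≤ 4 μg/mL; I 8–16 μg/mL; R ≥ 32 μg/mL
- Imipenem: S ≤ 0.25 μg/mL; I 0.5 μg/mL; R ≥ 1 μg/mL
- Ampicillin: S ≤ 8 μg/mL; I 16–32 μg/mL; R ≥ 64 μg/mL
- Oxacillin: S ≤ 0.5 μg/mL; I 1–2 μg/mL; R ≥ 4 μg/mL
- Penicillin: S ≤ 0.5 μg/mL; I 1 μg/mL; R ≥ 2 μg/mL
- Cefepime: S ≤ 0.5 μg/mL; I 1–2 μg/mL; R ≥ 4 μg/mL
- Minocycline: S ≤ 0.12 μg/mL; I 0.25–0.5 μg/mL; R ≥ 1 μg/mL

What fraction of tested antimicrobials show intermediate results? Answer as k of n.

4 of 9

Ampicillin (64 μg/mL) ≥ 64 μg/mL → R
Cefepime (128 μg/mL) ≥ 4 μg/mL → R
Minocycline: 128 μg/mL is ≥ 1 μg/mL → R
Oxacillin (2 μg/mL) in 1–2 μg/mL ⇒ intermediate
Imipenem 4 μg/mL: ≥ 1 μg/mL ⇒ Resistant
Tetracycline (8 μg/mL) = 8 μg/mL ⇒ Intermediate
Azithromycin (32 μg/mL) in 32–64 μg/mL → intermediate
Ertapenem: 16 μg/mL is in 8–16 μg/mL → Intermediate
Penicillin (0.25 μg/mL) ≤ 0.5 μg/mL ⇒ S
Intermediate: 4/9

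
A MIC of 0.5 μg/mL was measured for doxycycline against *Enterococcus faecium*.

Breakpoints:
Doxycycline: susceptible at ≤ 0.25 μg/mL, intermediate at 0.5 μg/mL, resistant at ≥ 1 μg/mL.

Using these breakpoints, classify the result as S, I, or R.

I

Doxycycline 0.5 μg/mL: = 0.5 μg/mL → Intermediate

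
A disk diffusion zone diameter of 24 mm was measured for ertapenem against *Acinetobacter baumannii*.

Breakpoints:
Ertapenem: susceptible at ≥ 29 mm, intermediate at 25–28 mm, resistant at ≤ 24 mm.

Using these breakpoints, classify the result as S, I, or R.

Resistant

Ertapenem: 24 mm is ≤ 24 mm ⇒ R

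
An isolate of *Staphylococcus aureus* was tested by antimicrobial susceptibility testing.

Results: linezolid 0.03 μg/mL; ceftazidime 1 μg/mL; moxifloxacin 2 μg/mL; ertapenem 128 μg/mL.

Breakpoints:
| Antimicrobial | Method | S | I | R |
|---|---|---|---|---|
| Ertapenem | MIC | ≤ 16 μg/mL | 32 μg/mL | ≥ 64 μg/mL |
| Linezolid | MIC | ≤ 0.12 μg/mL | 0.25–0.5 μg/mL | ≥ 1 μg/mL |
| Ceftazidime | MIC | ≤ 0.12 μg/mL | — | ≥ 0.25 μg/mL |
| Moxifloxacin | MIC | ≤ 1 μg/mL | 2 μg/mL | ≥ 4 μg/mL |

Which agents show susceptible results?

Linezolid: 0.03 μg/mL is ≤ 0.12 μg/mL — susceptible
Ceftazidime (1 μg/mL) ≥ 0.25 μg/mL ⇒ R
Moxifloxacin: 2 μg/mL is = 2 μg/mL → intermediate
Ertapenem: 128 μg/mL is ≥ 64 μg/mL ⇒ Resistant

linezolid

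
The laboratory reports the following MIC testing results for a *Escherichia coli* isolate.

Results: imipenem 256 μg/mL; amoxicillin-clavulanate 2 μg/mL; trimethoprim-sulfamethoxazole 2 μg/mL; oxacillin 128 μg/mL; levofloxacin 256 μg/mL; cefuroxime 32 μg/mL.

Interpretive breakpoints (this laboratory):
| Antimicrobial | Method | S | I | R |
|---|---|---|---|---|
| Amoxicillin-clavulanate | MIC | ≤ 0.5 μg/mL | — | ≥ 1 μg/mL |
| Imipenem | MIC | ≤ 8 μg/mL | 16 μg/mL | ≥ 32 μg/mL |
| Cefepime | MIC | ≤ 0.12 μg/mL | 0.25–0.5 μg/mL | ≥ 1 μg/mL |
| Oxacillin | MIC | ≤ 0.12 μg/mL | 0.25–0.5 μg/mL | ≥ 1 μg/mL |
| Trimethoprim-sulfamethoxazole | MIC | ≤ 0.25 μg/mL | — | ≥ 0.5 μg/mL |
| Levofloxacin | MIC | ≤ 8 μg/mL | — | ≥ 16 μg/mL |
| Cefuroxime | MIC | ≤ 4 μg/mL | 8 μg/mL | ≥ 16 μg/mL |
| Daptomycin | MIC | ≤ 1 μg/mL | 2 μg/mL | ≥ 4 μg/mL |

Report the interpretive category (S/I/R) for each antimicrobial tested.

R, R, R, R, R, R

Imipenem (256 μg/mL) ≥ 32 μg/mL — R
Amoxicillin-clavulanate (2 μg/mL) ≥ 1 μg/mL ⇒ R
Trimethoprim-sulfamethoxazole 2 μg/mL: ≥ 0.5 μg/mL → R
Oxacillin 128 μg/mL: ≥ 1 μg/mL ⇒ R
Levofloxacin (256 μg/mL) ≥ 16 μg/mL ⇒ Resistant
Cefuroxime (32 μg/mL) ≥ 16 μg/mL — R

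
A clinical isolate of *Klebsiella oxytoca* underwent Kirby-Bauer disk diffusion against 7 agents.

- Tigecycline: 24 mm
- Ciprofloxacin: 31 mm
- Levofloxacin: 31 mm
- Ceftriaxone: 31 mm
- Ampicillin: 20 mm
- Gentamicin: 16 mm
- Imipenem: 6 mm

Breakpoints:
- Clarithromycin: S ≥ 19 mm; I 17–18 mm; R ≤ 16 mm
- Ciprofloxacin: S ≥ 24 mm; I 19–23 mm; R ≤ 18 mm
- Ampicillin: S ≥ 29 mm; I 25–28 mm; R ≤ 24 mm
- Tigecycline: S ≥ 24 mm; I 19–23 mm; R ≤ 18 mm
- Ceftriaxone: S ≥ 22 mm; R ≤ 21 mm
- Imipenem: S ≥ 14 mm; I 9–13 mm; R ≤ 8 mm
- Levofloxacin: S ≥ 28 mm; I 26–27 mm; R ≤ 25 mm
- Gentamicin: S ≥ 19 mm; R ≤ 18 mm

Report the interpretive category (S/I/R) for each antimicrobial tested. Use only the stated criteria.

S, S, S, S, R, R, R

Tigecycline 24 mm: ≥ 24 mm — Susceptible
Ciprofloxacin (31 mm) ≥ 24 mm → S
Levofloxacin (31 mm) ≥ 28 mm — S
Ceftriaxone 31 mm: ≥ 22 mm — S
Ampicillin: 20 mm is ≤ 24 mm — R
Gentamicin (16 mm) ≤ 18 mm ⇒ R
Imipenem (6 mm) ≤ 8 mm — R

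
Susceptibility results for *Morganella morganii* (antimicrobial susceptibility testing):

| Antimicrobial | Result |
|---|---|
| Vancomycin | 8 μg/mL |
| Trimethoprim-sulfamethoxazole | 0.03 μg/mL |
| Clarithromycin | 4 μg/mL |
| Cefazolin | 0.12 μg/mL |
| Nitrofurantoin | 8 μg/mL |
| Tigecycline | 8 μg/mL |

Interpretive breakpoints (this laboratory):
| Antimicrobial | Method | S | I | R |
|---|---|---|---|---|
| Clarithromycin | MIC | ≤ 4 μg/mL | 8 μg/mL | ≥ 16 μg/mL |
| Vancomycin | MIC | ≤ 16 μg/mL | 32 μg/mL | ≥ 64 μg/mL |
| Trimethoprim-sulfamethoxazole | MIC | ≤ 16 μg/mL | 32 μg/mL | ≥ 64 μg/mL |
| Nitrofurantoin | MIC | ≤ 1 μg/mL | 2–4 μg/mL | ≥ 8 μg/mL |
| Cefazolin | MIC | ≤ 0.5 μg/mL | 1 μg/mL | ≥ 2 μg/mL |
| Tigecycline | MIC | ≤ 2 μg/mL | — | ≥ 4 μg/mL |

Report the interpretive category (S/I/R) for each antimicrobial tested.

Vancomycin: 8 μg/mL is ≤ 16 μg/mL → Susceptible
Trimethoprim-sulfamethoxazole: 0.03 μg/mL is ≤ 16 μg/mL ⇒ susceptible
Clarithromycin (4 μg/mL) ≤ 4 μg/mL → susceptible
Cefazolin (0.12 μg/mL) ≤ 0.5 μg/mL — S
Nitrofurantoin (8 μg/mL) ≥ 8 μg/mL → R
Tigecycline 8 μg/mL: ≥ 4 μg/mL — resistant

S, S, S, S, R, R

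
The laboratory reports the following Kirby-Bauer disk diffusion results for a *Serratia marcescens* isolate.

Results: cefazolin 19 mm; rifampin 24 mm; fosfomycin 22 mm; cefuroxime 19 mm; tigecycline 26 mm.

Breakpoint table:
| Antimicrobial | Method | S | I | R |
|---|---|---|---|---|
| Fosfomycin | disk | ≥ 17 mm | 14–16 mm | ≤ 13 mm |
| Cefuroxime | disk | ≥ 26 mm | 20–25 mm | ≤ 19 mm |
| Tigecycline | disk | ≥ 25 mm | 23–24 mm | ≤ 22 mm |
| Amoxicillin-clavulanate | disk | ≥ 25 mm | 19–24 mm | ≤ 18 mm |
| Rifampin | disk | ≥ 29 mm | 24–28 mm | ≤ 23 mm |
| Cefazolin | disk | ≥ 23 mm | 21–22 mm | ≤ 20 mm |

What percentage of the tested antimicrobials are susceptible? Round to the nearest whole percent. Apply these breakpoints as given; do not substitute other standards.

40%

Cefazolin: 19 mm is ≤ 20 mm ⇒ R
Rifampin: 24 mm is in 24–28 mm — Intermediate
Fosfomycin 22 mm: ≥ 17 mm ⇒ Susceptible
Cefuroxime 19 mm: ≤ 19 mm → resistant
Tigecycline: 26 mm is ≥ 25 mm — Susceptible
Susceptible: 2/5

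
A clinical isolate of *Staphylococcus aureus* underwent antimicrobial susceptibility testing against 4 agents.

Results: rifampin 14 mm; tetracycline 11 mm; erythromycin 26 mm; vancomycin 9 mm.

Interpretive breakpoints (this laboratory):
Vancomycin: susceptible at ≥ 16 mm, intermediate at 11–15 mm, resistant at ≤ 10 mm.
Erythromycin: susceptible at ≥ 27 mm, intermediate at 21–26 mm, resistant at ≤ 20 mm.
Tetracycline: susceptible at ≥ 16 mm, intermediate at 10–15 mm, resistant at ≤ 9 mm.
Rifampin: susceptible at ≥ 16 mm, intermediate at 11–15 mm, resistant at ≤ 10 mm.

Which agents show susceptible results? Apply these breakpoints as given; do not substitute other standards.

Rifampin 14 mm: in 11–15 mm → Intermediate
Tetracycline: 11 mm is in 10–15 mm — intermediate
Erythromycin: 26 mm is in 21–26 mm — Intermediate
Vancomycin 9 mm: ≤ 10 mm — resistant

none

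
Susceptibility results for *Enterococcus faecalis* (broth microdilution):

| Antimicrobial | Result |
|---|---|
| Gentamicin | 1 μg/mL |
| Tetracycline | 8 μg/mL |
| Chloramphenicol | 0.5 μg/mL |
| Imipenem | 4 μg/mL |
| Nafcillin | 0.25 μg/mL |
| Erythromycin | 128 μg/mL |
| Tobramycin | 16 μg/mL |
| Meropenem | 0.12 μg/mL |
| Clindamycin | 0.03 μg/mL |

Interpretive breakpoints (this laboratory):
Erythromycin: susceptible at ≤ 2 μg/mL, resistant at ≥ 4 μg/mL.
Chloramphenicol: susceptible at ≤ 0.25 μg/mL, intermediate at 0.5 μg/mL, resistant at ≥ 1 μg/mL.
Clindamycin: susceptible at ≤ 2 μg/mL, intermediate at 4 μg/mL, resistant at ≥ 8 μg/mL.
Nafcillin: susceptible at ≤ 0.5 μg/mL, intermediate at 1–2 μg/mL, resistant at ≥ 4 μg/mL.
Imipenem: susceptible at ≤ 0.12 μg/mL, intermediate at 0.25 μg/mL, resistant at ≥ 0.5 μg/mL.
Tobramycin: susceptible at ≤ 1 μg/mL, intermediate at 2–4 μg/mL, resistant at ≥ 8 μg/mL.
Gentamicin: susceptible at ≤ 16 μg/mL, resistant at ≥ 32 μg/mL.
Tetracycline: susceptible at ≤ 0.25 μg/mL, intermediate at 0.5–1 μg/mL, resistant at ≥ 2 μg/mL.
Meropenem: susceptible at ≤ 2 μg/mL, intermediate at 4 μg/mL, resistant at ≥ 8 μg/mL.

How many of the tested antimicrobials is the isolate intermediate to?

Gentamicin: 1 μg/mL is ≤ 16 μg/mL → Susceptible
Tetracycline 8 μg/mL: ≥ 2 μg/mL → Resistant
Chloramphenicol: 0.5 μg/mL is = 0.5 μg/mL → I
Imipenem 4 μg/mL: ≥ 0.5 μg/mL → Resistant
Nafcillin (0.25 μg/mL) ≤ 0.5 μg/mL → susceptible
Erythromycin (128 μg/mL) ≥ 4 μg/mL — Resistant
Tobramycin: 16 μg/mL is ≥ 8 μg/mL → resistant
Meropenem 0.12 μg/mL: ≤ 2 μg/mL — S
Clindamycin: 0.03 μg/mL is ≤ 2 μg/mL → S
Intermediate: 1

1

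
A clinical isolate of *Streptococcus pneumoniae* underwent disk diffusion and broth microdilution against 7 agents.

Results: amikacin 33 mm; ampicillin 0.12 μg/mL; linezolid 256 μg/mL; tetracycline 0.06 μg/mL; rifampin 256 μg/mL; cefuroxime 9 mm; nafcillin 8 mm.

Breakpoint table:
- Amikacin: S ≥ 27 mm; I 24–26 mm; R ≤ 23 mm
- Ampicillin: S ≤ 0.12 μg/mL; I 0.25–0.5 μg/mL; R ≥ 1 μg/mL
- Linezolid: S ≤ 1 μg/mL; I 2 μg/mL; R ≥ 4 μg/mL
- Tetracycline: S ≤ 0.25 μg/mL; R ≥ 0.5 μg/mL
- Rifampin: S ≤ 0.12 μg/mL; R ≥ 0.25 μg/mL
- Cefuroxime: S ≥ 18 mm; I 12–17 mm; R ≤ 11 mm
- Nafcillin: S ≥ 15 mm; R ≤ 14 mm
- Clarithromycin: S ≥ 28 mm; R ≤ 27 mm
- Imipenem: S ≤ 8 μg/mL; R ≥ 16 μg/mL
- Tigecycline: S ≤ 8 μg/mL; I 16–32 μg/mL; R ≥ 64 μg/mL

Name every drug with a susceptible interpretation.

Amikacin: 33 mm is ≥ 27 mm — Susceptible
Ampicillin 0.12 μg/mL: ≤ 0.12 μg/mL — susceptible
Linezolid 256 μg/mL: ≥ 4 μg/mL — resistant
Tetracycline: 0.06 μg/mL is ≤ 0.25 μg/mL — susceptible
Rifampin (256 μg/mL) ≥ 0.25 μg/mL → resistant
Cefuroxime 9 mm: ≤ 11 mm → R
Nafcillin: 8 mm is ≤ 14 mm → resistant

amikacin, ampicillin, tetracycline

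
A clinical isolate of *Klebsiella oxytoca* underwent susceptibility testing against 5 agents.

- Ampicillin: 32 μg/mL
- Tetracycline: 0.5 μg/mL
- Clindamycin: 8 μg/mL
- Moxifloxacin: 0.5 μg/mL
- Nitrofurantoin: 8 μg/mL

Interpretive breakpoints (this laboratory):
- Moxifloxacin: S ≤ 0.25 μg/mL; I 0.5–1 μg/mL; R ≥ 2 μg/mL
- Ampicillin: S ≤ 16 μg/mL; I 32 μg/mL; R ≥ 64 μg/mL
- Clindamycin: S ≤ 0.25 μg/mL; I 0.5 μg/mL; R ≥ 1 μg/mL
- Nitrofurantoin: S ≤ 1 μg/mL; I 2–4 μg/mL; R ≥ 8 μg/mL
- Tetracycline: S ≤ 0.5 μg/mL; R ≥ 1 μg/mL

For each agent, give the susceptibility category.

Ampicillin (32 μg/mL) = 32 μg/mL → Intermediate
Tetracycline 0.5 μg/mL: ≤ 0.5 μg/mL ⇒ S
Clindamycin (8 μg/mL) ≥ 1 μg/mL — Resistant
Moxifloxacin 0.5 μg/mL: in 0.5–1 μg/mL → Intermediate
Nitrofurantoin (8 μg/mL) ≥ 8 μg/mL → Resistant

I, S, R, I, R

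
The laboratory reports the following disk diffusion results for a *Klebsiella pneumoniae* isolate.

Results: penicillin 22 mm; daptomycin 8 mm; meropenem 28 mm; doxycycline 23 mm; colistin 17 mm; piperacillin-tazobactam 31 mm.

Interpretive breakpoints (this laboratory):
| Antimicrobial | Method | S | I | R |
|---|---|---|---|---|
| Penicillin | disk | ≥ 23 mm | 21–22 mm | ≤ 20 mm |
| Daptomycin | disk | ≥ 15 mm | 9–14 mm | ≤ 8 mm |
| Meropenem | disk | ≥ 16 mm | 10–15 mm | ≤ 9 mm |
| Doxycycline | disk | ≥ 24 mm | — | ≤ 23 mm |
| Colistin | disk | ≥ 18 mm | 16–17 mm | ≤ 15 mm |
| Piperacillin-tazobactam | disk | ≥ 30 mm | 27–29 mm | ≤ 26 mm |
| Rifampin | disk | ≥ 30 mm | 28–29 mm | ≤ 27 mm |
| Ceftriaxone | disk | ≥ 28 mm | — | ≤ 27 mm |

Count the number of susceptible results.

Penicillin (22 mm) in 21–22 mm — Intermediate
Daptomycin (8 mm) ≤ 8 mm ⇒ resistant
Meropenem (28 mm) ≥ 16 mm ⇒ S
Doxycycline 23 mm: ≤ 23 mm → R
Colistin: 17 mm is in 16–17 mm — intermediate
Piperacillin-tazobactam (31 mm) ≥ 30 mm — susceptible
Susceptible: 2

2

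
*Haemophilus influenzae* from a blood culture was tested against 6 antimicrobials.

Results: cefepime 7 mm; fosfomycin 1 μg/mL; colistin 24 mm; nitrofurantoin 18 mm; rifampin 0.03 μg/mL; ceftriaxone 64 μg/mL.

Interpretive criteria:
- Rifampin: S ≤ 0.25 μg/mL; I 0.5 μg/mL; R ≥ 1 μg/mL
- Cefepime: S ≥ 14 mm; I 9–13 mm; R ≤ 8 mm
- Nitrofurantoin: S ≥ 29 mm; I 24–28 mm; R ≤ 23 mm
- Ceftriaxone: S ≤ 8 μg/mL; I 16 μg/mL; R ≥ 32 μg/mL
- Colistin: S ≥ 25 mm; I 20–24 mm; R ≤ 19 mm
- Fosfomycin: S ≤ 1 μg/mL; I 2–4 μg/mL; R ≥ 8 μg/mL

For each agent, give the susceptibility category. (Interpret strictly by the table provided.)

Cefepime (7 mm) ≤ 8 mm ⇒ Resistant
Fosfomycin (1 μg/mL) ≤ 1 μg/mL ⇒ susceptible
Colistin 24 mm: in 20–24 mm ⇒ Intermediate
Nitrofurantoin 18 mm: ≤ 23 mm → resistant
Rifampin (0.03 μg/mL) ≤ 0.25 μg/mL — susceptible
Ceftriaxone 64 μg/mL: ≥ 32 μg/mL ⇒ resistant

R, S, I, R, S, R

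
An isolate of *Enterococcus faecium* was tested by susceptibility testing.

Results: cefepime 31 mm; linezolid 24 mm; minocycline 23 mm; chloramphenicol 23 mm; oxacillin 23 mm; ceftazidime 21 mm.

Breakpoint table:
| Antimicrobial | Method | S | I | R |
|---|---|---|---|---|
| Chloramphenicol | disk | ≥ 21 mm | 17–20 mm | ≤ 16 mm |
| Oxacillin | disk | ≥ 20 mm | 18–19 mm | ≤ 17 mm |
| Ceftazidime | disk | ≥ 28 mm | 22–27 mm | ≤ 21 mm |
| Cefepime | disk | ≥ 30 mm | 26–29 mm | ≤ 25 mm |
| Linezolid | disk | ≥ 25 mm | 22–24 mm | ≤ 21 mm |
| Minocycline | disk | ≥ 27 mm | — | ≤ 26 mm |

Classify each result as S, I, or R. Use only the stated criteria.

Cefepime (31 mm) ≥ 30 mm ⇒ susceptible
Linezolid: 24 mm is in 22–24 mm → I
Minocycline 23 mm: ≤ 26 mm → R
Chloramphenicol: 23 mm is ≥ 21 mm ⇒ Susceptible
Oxacillin: 23 mm is ≥ 20 mm → Susceptible
Ceftazidime (21 mm) ≤ 21 mm → resistant

S, I, R, S, S, R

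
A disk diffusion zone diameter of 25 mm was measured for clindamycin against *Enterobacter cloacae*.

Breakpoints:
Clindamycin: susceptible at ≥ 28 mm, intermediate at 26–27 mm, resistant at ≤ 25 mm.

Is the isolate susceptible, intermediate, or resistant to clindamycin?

Resistant

Clindamycin: 25 mm is ≤ 25 mm → R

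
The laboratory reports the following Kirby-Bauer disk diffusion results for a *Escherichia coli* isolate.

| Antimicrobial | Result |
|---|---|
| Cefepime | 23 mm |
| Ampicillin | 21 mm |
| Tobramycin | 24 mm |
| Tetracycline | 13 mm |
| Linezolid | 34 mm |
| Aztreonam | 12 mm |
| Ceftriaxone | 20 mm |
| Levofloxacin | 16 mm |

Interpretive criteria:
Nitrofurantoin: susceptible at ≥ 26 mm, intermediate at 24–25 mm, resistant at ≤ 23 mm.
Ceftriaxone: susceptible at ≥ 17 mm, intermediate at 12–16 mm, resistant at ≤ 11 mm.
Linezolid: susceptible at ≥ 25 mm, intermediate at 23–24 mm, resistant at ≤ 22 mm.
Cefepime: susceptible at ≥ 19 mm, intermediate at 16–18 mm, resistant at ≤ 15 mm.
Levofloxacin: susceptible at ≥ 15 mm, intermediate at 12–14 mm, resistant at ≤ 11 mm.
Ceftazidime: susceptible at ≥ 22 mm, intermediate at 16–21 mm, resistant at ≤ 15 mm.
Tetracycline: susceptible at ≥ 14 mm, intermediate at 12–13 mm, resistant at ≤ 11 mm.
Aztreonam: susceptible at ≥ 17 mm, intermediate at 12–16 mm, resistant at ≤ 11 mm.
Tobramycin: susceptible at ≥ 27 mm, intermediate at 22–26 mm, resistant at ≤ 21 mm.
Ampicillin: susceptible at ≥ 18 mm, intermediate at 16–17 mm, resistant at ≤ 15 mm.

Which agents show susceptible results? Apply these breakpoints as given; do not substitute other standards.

Cefepime (23 mm) ≥ 19 mm → Susceptible
Ampicillin (21 mm) ≥ 18 mm → susceptible
Tobramycin: 24 mm is in 22–26 mm → I
Tetracycline (13 mm) in 12–13 mm — Intermediate
Linezolid 34 mm: ≥ 25 mm ⇒ S
Aztreonam (12 mm) in 12–16 mm ⇒ Intermediate
Ceftriaxone 20 mm: ≥ 17 mm — S
Levofloxacin (16 mm) ≥ 15 mm → Susceptible

cefepime, ampicillin, linezolid, ceftriaxone, levofloxacin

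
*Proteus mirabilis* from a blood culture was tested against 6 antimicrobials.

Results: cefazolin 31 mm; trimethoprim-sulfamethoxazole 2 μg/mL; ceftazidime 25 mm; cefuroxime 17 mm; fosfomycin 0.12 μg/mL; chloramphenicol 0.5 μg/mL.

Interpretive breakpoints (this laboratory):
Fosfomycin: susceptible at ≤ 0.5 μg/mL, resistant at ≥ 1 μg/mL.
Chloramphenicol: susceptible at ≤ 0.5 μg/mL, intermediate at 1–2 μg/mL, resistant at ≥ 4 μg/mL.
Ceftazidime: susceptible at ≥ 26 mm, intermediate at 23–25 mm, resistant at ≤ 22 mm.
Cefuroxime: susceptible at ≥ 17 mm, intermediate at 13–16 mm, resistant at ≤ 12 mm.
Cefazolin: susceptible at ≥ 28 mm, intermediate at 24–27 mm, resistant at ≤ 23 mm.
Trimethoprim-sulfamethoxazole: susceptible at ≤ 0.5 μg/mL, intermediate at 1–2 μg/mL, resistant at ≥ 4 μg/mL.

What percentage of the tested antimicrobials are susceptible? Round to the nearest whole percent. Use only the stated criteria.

67%

Cefazolin: 31 mm is ≥ 28 mm ⇒ susceptible
Trimethoprim-sulfamethoxazole 2 μg/mL: in 1–2 μg/mL ⇒ I
Ceftazidime (25 mm) in 23–25 mm → intermediate
Cefuroxime: 17 mm is ≥ 17 mm → S
Fosfomycin 0.12 μg/mL: ≤ 0.5 μg/mL ⇒ susceptible
Chloramphenicol 0.5 μg/mL: ≤ 0.5 μg/mL → susceptible
Susceptible: 4/6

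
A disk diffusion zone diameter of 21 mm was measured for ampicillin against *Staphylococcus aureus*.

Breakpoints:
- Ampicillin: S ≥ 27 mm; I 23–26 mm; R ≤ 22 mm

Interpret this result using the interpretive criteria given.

R

Ampicillin (21 mm) ≤ 22 mm → Resistant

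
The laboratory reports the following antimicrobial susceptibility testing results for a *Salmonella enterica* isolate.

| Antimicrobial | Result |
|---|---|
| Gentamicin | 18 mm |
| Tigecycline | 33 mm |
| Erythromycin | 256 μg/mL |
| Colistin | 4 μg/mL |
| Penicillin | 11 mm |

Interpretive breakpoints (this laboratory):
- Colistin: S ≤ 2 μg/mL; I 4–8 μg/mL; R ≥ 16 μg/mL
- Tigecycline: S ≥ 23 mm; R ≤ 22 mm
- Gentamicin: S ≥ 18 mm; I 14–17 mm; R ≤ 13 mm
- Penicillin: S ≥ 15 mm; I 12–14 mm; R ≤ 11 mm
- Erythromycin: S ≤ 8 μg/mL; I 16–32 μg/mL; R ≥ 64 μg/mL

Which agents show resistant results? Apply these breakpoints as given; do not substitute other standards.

erythromycin, penicillin

Gentamicin: 18 mm is ≥ 18 mm ⇒ susceptible
Tigecycline 33 mm: ≥ 23 mm — S
Erythromycin 256 μg/mL: ≥ 64 μg/mL ⇒ Resistant
Colistin 4 μg/mL: in 4–8 μg/mL → intermediate
Penicillin: 11 mm is ≤ 11 mm → R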